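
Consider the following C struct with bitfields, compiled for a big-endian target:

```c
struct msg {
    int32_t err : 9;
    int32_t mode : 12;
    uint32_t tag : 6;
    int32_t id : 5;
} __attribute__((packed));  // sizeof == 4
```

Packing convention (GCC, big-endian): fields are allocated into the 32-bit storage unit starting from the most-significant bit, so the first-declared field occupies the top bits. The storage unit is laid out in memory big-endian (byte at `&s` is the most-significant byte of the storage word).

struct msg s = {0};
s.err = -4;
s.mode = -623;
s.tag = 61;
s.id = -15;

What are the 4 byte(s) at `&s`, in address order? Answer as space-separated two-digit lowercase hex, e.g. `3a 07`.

fe 6c 8f b1

err:9 = -4 → 0x1fc << 23 → word 0xfe000000
mode:12 = -623 → 0xd91 << 11 → word 0xfe6c8800
tag:6 = 61 → 0x3d << 5 → word 0xfe6c8fa0
id:5 = -15 → 0x11 << 0 → word 0xfe6c8fb1
word = 0xfe6c8fb1 → big-endian bytes:
  [0]=0xfe  [1]=0x6c  [2]=0x8f  [3]=0xb1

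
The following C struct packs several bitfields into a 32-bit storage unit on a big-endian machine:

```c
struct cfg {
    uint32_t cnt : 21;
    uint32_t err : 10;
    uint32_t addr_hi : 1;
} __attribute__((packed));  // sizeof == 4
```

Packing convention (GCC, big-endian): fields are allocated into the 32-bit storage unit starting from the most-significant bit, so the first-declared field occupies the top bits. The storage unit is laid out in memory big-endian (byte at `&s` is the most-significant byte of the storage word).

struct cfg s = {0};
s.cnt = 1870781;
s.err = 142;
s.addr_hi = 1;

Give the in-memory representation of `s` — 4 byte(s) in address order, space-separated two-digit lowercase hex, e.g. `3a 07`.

cnt (21b) val=1870781 bits=0x1c8bbd at bit 11: 0xe45de800
err (10b) val=142 bits=0x8e at bit 1: 0xe45de91c
addr_hi (1b) val=1 bits=0x1 at bit 0: 0xe45de91d
word = 0xe45de91d → big-endian bytes:
  [0]=0xe4  [1]=0x5d  [2]=0xe9  [3]=0x1d

e4 5d e9 1d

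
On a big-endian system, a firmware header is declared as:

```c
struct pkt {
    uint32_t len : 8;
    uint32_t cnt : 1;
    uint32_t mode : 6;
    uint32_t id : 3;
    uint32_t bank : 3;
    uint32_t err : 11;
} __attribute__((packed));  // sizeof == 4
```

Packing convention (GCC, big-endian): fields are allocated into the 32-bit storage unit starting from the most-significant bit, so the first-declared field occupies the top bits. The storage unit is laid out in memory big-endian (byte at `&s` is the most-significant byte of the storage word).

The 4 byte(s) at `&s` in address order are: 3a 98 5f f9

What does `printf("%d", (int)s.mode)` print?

12

[0]=0x3a [1]=0x98 [2]=0x5f [3]=0xf9 (big-endian) → word 0x3a985ff9
len [24+:8] = (word>>24) & 0xff = 58
cnt [23+:1] = (word>>23) & 0x1 = 1
mode [17+:6] = (word>>17) & 0x3f = 12  ←
id [14+:3] = (word>>14) & 0x7 = 1
bank [11+:3] = (word>>11) & 0x7 = 3
err [0+:11] = (word>>0) & 0x7ff = 2041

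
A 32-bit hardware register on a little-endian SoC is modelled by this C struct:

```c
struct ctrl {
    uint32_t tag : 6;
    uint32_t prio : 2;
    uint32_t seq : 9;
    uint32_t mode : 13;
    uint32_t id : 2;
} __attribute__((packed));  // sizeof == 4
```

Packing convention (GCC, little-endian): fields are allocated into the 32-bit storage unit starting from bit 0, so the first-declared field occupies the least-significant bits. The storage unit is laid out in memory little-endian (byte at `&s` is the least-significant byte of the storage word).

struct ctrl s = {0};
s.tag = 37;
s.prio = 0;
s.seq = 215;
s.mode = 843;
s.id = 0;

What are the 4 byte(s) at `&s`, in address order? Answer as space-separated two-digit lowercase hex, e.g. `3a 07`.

25 d7 96 06

tag:6 = 37 → 0x25 << 0 → word 0x00000025
prio:2 = 0 → 0x0 << 6 → word 0x00000025
seq:9 = 215 → 0xd7 << 8 → word 0x0000d725
mode:13 = 843 → 0x34b << 17 → word 0x0696d725
id:2 = 0 → 0x0 << 30 → word 0x0696d725
word = 0x0696d725 → little-endian bytes:
  [0]=0x25  [1]=0xd7  [2]=0x96  [3]=0x06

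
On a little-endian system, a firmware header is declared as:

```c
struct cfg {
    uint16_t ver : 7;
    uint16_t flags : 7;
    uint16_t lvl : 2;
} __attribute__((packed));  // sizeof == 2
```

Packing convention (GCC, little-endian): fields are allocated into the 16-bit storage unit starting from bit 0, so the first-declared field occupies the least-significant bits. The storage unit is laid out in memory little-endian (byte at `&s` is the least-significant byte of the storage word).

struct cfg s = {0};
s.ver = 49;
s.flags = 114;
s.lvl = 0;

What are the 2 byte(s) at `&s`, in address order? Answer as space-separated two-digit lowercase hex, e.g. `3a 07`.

31 39

[0+:7] ver=49 & 0x7f = 0x31; word=0x0031
[7+:7] flags=114 & 0x7f = 0x72; word=0x3931
[14+:2] lvl=0 & 0x3 = 0x0; word=0x3931
word = 0x3931 → little-endian bytes:
  [0]=0x31  [1]=0x39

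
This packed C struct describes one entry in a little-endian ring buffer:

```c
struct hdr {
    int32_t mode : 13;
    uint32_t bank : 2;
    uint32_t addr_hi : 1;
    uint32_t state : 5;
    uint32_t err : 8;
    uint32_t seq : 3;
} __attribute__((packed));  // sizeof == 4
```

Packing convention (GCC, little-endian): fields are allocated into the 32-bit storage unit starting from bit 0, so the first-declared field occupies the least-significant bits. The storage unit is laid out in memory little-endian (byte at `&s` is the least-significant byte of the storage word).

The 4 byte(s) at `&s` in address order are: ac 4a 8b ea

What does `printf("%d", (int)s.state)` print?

[0]=0xac [1]=0x4a [2]=0x8b [3]=0xea (little-endian) → word 0xea8b4aac
mode:13 @ bit 0 → (0xea8b4aac>>0)&0x1fff = 0xaac
bank:2 @ bit 13 → (0xea8b4aac>>13)&0x3 = 0x2
addr_hi:1 @ bit 15 → (0xea8b4aac>>15)&0x1 = 0x0
state:5 @ bit 16 → (0xea8b4aac>>16)&0x1f = 0xb  ←
err:8 @ bit 21 → (0xea8b4aac>>21)&0xff = 0x54
seq:3 @ bit 29 → (0xea8b4aac>>29)&0x7 = 0x7

11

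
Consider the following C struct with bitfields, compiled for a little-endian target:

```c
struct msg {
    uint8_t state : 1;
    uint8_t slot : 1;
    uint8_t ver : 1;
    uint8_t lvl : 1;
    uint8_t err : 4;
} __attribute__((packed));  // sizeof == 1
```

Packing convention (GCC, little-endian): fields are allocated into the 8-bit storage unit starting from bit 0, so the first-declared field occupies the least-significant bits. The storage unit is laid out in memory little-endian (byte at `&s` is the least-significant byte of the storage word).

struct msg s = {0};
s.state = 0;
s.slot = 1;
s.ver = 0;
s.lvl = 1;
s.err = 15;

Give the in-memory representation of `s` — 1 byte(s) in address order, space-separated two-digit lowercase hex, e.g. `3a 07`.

[0+:1] state=0 & 0x1 = 0x0; word=0x00
[1+:1] slot=1 & 0x1 = 0x1; word=0x02
[2+:1] ver=0 & 0x1 = 0x0; word=0x02
[3+:1] lvl=1 & 0x1 = 0x1; word=0x0a
[4+:4] err=15 & 0xf = 0xf; word=0xfa
word = 0xfa → little-endian bytes:
  [0]=0xfa

fa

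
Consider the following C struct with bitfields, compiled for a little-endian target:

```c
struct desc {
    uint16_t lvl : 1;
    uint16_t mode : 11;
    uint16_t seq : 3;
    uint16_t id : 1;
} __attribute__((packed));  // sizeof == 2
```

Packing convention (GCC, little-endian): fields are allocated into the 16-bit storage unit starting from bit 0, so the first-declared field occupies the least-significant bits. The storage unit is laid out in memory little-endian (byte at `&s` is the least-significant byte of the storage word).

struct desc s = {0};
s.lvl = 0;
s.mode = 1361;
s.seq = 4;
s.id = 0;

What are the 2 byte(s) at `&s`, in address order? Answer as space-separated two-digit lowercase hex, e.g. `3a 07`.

a2 4a

lvl (1b) val=0 bits=0x0 at bit 0: 0x0000
mode (11b) val=1361 bits=0x551 at bit 1: 0x0aa2
seq (3b) val=4 bits=0x4 at bit 12: 0x4aa2
id (1b) val=0 bits=0x0 at bit 15: 0x4aa2
word = 0x4aa2 → little-endian bytes:
  [0]=0xa2  [1]=0x4a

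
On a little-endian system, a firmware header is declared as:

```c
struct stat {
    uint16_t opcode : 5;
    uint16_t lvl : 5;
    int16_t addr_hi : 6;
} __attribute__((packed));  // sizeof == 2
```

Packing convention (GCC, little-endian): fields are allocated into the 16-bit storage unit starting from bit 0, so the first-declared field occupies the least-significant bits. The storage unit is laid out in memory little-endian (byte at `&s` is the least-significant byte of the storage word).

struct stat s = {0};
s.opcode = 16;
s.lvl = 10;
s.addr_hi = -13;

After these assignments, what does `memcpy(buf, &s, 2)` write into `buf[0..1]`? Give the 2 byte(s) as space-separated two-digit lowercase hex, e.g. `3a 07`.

[0+:5] opcode=16 & 0x1f = 0x10; word=0x0010
[5+:5] lvl=10 & 0x1f = 0xa; word=0x0150
[10+:6] addr_hi=-13 & 0x3f = 0x33; word=0xcd50
word = 0xcd50 → little-endian bytes:
  [0]=0x50  [1]=0xcd

50 cd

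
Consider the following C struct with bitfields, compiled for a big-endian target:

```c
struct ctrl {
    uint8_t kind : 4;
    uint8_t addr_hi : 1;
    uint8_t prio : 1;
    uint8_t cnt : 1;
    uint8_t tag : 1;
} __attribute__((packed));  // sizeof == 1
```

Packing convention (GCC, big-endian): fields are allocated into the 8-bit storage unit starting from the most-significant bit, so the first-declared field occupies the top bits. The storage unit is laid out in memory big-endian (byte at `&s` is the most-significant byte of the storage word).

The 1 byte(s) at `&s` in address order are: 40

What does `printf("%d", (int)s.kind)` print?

[0]=0x40 (big-endian) → word 0x40
kind [4+:4] = (word>>4) & 0xf = 4  ←
addr_hi [3+:1] = (word>>3) & 0x1 = 0
prio [2+:1] = (word>>2) & 0x1 = 0
cnt [1+:1] = (word>>1) & 0x1 = 0
tag [0+:1] = (word>>0) & 0x1 = 0

4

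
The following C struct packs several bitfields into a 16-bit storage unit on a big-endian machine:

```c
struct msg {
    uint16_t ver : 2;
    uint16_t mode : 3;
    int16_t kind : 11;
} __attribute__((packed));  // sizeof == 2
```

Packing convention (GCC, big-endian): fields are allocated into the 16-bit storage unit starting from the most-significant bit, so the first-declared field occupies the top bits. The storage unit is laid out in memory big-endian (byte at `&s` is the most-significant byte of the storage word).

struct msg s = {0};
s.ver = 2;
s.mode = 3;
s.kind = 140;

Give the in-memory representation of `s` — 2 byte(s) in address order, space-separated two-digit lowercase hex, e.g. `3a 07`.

98 8c

[14+:2] ver=2 & 0x3 = 0x2; word=0x8000
[11+:3] mode=3 & 0x7 = 0x3; word=0x9800
[0+:11] kind=140 & 0x7ff = 0x8c; word=0x988c
word = 0x988c → big-endian bytes:
  [0]=0x98  [1]=0x8c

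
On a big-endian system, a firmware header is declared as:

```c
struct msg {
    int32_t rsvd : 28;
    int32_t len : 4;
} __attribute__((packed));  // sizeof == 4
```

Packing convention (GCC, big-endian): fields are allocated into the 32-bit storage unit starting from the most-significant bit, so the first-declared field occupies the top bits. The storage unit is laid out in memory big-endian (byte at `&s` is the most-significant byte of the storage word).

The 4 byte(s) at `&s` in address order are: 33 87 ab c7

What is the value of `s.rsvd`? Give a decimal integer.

[0]=0x33 [1]=0x87 [2]=0xab [3]=0xc7 (big-endian) → word 0x3387abc7
rsvd:28 @ bit 4 → (0x3387abc7>>4)&0xfffffff = 0x3387abc  ←
len:4 @ bit 0 → (0x3387abc7>>0)&0xf = 0x7
rsvd signed 28b, MSB=0: value = 54033084

54033084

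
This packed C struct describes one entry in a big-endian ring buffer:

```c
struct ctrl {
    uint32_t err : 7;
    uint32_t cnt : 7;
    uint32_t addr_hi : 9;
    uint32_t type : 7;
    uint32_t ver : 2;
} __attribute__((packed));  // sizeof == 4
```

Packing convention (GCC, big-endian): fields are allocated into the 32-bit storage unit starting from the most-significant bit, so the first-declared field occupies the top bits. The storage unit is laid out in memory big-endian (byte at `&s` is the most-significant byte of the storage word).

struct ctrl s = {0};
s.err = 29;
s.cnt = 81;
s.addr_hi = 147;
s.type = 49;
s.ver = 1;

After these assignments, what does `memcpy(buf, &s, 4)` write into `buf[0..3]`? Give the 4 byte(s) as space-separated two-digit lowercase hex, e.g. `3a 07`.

err (7b) val=29 bits=0x1d at bit 25: 0x3a000000
cnt (7b) val=81 bits=0x51 at bit 18: 0x3b440000
addr_hi (9b) val=147 bits=0x93 at bit 9: 0x3b452600
type (7b) val=49 bits=0x31 at bit 2: 0x3b4526c4
ver (2b) val=1 bits=0x1 at bit 0: 0x3b4526c5
word = 0x3b4526c5 → big-endian bytes:
  [0]=0x3b  [1]=0x45  [2]=0x26  [3]=0xc5

3b 45 26 c5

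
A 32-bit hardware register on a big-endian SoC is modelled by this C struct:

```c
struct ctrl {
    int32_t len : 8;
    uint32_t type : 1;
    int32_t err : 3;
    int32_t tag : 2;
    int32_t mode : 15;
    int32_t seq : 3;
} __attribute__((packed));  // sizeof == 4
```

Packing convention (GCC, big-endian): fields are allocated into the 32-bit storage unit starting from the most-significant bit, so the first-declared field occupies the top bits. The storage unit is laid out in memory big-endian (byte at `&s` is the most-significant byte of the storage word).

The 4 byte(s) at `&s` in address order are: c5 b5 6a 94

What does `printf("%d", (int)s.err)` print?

3

[0]=0xc5 [1]=0xb5 [2]=0x6a [3]=0x94 (big-endian) → word 0xc5b56a94
len [24+:8] = (word>>24) & 0xff = 197
type [23+:1] = (word>>23) & 0x1 = 1
err [20+:3] = (word>>20) & 0x7 = 3  ←
tag [18+:2] = (word>>18) & 0x3 = 1
mode [3+:15] = (word>>3) & 0x7fff = 11602
seq [0+:3] = (word>>0) & 0x7 = 4
err signed 3b, MSB=0: value = 3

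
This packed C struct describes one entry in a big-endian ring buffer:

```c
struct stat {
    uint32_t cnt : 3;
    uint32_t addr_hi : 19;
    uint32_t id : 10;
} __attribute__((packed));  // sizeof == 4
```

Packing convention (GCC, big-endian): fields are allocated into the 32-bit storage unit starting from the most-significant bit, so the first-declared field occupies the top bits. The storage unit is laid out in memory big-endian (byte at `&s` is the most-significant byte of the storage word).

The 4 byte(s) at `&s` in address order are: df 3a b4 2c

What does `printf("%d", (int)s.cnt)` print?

[0]=0xdf [1]=0x3a [2]=0xb4 [3]=0x2c (big-endian) → word 0xdf3ab42c
cnt:3 @ bit 29 → (0xdf3ab42c>>29)&0x7 = 0x6  ←
addr_hi:19 @ bit 10 → (0xdf3ab42c>>10)&0x7ffff = 0x7cead
id:10 @ bit 0 → (0xdf3ab42c>>0)&0x3ff = 0x2c

6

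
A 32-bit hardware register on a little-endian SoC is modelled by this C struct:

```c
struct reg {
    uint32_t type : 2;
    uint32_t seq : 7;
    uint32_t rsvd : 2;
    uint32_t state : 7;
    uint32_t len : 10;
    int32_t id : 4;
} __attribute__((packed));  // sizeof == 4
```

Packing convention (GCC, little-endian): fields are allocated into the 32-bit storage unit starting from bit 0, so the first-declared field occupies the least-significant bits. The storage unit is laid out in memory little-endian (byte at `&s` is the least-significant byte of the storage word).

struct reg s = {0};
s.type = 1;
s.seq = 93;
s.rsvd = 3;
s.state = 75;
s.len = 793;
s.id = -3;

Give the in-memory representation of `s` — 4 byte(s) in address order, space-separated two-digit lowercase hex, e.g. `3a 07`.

75 5f 66 dc

type:2 = 1 → 0x1 << 0 → word 0x00000001
seq:7 = 93 → 0x5d << 2 → word 0x00000175
rsvd:2 = 3 → 0x3 << 9 → word 0x00000775
state:7 = 75 → 0x4b << 11 → word 0x00025f75
len:10 = 793 → 0x319 << 18 → word 0x0c665f75
id:4 = -3 → 0xd << 28 → word 0xdc665f75
word = 0xdc665f75 → little-endian bytes:
  [0]=0x75  [1]=0x5f  [2]=0x66  [3]=0xdc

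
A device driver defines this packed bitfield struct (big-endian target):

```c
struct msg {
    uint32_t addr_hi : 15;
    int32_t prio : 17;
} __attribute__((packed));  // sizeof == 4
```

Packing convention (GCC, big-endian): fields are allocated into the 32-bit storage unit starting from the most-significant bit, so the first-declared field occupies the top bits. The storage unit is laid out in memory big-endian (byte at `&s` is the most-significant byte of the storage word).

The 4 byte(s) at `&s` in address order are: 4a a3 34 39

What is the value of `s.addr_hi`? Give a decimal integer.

9553

[0]=0x4a [1]=0xa3 [2]=0x34 [3]=0x39 (big-endian) → word 0x4aa33439
addr_hi [17+:15] = (word>>17) & 0x7fff = 9553  ←
prio [0+:17] = (word>>0) & 0x1ffff = 78905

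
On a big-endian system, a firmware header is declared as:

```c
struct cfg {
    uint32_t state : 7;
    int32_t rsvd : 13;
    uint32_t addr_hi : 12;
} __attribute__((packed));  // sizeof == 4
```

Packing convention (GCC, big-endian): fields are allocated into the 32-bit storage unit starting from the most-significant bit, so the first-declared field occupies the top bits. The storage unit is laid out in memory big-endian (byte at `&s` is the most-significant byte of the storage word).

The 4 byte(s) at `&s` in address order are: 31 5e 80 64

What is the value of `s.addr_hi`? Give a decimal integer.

[0]=0x31 [1]=0x5e [2]=0x80 [3]=0x64 (big-endian) → word 0x315e8064
state [25+:7] = (word>>25) & 0x7f = 24
rsvd [12+:13] = (word>>12) & 0x1fff = 5608
addr_hi [0+:12] = (word>>0) & 0xfff = 100  ←

100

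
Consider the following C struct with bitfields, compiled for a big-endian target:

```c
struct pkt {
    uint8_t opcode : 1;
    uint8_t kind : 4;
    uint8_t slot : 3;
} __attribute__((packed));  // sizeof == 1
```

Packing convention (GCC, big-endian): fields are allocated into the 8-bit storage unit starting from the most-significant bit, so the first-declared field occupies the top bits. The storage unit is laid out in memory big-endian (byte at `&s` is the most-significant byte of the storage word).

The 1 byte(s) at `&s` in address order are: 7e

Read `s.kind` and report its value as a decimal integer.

[0]=0x7e (big-endian) → word 0x7e
opcode:1 @ bit 7 → (0x7e>>7)&0x1 = 0x0
kind:4 @ bit 3 → (0x7e>>3)&0xf = 0xf  ←
slot:3 @ bit 0 → (0x7e>>0)&0x7 = 0x6

15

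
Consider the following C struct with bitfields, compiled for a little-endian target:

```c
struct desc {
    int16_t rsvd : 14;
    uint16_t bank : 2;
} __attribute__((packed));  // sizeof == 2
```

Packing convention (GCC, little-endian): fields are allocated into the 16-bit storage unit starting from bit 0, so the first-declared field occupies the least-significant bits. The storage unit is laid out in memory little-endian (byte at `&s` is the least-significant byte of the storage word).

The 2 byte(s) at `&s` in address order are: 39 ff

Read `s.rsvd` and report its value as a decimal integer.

[0]=0x39 [1]=0xff (little-endian) → word 0xff39
rsvd [0+:14] = (word>>0) & 0x3fff = 16185  ←
bank [14+:2] = (word>>14) & 0x3 = 3
rsvd signed 14b, MSB=1: 16185 - 16384 = -199

-199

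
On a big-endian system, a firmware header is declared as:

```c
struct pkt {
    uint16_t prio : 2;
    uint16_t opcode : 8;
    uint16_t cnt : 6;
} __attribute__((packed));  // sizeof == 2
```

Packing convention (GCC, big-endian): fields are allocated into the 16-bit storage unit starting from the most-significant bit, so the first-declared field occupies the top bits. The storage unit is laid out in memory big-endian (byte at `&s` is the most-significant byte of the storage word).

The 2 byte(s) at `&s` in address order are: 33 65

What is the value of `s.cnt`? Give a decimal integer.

[0]=0x33 [1]=0x65 (big-endian) → word 0x3365
prio:2 @ bit 14 → (0x3365>>14)&0x3 = 0x0
opcode:8 @ bit 6 → (0x3365>>6)&0xff = 0xcd
cnt:6 @ bit 0 → (0x3365>>0)&0x3f = 0x25  ←

37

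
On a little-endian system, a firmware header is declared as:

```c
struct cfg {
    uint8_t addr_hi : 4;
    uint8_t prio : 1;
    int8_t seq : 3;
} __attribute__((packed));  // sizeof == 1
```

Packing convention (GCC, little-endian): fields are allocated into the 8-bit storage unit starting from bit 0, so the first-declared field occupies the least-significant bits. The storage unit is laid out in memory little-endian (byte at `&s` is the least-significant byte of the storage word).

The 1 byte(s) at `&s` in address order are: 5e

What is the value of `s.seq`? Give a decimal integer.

[0]=0x5e (little-endian) → word 0x5e
addr_hi:4 @ bit 0 → (0x5e>>0)&0xf = 0xe
prio:1 @ bit 4 → (0x5e>>4)&0x1 = 0x1
seq:3 @ bit 5 → (0x5e>>5)&0x7 = 0x2  ←
seq signed 3b, MSB=0: value = 2

2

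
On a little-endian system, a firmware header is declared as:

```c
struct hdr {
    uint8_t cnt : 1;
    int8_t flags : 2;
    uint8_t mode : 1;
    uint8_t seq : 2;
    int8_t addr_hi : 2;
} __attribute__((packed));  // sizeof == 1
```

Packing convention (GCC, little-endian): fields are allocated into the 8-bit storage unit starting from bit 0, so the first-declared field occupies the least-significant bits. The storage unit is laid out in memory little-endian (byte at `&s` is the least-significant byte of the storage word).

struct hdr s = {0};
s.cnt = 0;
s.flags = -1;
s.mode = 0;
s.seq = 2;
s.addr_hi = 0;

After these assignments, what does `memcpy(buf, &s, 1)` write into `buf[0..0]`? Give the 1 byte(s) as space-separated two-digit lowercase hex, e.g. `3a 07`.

26

[0+:1] cnt=0 & 0x1 = 0x0; word=0x00
[1+:2] flags=-1 & 0x3 = 0x3; word=0x06
[3+:1] mode=0 & 0x1 = 0x0; word=0x06
[4+:2] seq=2 & 0x3 = 0x2; word=0x26
[6+:2] addr_hi=0 & 0x3 = 0x0; word=0x26
word = 0x26 → little-endian bytes:
  [0]=0x26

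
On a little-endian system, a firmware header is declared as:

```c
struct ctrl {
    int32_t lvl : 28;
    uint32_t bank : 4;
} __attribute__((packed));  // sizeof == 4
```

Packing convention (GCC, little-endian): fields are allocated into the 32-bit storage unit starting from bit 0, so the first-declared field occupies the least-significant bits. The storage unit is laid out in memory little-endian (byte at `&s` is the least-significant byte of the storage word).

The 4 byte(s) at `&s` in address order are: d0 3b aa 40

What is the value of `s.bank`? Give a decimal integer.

4

[0]=0xd0 [1]=0x3b [2]=0xaa [3]=0x40 (little-endian) → word 0x40aa3bd0
lvl [0+:28] = (word>>0) & 0xfffffff = 11156432
bank [28+:4] = (word>>28) & 0xf = 4  ←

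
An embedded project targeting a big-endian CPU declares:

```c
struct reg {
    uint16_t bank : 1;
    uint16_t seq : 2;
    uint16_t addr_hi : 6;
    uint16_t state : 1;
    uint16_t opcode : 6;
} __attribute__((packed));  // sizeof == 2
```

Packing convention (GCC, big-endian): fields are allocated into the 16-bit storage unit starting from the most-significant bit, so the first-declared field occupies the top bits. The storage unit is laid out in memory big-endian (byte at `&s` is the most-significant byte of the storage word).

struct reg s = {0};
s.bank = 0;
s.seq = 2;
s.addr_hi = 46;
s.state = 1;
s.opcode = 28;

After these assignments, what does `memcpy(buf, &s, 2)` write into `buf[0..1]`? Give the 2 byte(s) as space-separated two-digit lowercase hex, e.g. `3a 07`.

[15+:1] bank=0 & 0x1 = 0x0; word=0x0000
[13+:2] seq=2 & 0x3 = 0x2; word=0x4000
[7+:6] addr_hi=46 & 0x3f = 0x2e; word=0x5700
[6+:1] state=1 & 0x1 = 0x1; word=0x5740
[0+:6] opcode=28 & 0x3f = 0x1c; word=0x575c
word = 0x575c → big-endian bytes:
  [0]=0x57  [1]=0x5c

57 5c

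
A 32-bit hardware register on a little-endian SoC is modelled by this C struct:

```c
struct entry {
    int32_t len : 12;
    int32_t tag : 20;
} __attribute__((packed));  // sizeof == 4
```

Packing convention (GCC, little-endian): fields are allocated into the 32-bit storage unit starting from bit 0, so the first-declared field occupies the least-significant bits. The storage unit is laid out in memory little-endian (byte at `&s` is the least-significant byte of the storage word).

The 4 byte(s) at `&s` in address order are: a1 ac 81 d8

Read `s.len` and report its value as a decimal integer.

[0]=0xa1 [1]=0xac [2]=0x81 [3]=0xd8 (little-endian) → word 0xd881aca1
len:12 @ bit 0 → (0xd881aca1>>0)&0xfff = 0xca1  ←
tag:20 @ bit 12 → (0xd881aca1>>12)&0xfffff = 0xd881a
len signed 12b, MSB=1: 3233 - 4096 = -863

-863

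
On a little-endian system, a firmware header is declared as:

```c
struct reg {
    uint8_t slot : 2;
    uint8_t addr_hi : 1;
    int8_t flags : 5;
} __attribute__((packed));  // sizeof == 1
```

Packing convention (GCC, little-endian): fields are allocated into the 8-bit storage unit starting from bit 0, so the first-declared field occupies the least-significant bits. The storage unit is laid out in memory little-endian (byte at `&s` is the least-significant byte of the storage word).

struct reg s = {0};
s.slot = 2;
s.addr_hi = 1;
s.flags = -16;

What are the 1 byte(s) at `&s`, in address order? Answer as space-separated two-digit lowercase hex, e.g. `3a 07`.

86

[0+:2] slot=2 & 0x3 = 0x2; word=0x02
[2+:1] addr_hi=1 & 0x1 = 0x1; word=0x06
[3+:5] flags=-16 & 0x1f = 0x10; word=0x86
word = 0x86 → little-endian bytes:
  [0]=0x86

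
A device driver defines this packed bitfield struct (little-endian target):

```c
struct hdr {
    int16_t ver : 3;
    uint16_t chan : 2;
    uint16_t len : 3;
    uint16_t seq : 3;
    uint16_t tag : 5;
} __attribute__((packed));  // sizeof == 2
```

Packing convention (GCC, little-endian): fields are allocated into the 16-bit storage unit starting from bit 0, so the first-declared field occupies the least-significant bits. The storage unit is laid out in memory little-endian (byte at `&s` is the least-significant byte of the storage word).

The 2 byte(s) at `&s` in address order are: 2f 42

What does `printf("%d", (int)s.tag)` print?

[0]=0x2f [1]=0x42 (little-endian) → word 0x422f
ver [0+:3] = (word>>0) & 0x7 = 7
chan [3+:2] = (word>>3) & 0x3 = 1
len [5+:3] = (word>>5) & 0x7 = 1
seq [8+:3] = (word>>8) & 0x7 = 2
tag [11+:5] = (word>>11) & 0x1f = 8  ←

8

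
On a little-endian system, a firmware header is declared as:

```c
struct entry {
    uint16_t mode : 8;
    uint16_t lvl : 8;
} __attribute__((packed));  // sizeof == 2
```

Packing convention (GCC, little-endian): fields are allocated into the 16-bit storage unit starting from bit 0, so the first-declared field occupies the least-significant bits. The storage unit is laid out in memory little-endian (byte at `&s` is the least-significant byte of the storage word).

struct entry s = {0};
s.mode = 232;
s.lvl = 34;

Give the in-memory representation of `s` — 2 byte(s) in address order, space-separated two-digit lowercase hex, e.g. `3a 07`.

e8 22

mode:8 = 232 → 0xe8 << 0 → word 0x00e8
lvl:8 = 34 → 0x22 << 8 → word 0x22e8
word = 0x22e8 → little-endian bytes:
  [0]=0xe8  [1]=0x22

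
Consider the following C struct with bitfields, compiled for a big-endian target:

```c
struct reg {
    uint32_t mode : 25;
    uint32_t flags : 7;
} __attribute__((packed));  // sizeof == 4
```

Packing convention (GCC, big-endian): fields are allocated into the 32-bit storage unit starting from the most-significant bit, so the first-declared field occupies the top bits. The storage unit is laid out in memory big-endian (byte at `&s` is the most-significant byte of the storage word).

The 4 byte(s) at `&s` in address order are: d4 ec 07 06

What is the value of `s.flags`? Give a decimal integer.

[0]=0xd4 [1]=0xec [2]=0x07 [3]=0x06 (big-endian) → word 0xd4ec0706
mode:25 @ bit 7 → (0xd4ec0706>>7)&0x1ffffff = 0x1a9d80e
flags:7 @ bit 0 → (0xd4ec0706>>0)&0x7f = 0x6  ←

6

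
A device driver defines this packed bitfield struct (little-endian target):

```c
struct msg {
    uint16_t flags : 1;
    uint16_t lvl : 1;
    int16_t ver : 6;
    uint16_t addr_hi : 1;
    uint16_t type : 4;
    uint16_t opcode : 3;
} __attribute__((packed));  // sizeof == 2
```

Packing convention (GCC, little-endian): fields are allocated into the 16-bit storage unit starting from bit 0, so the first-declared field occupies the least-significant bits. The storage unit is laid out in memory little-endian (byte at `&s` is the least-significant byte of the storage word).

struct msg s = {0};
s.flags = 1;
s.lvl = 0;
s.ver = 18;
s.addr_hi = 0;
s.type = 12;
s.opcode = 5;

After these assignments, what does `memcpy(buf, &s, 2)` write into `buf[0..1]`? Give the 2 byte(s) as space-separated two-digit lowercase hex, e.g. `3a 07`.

flags:1 = 1 → 0x1 << 0 → word 0x0001
lvl:1 = 0 → 0x0 << 1 → word 0x0001
ver:6 = 18 → 0x12 << 2 → word 0x0049
addr_hi:1 = 0 → 0x0 << 8 → word 0x0049
type:4 = 12 → 0xc << 9 → word 0x1849
opcode:3 = 5 → 0x5 << 13 → word 0xb849
word = 0xb849 → little-endian bytes:
  [0]=0x49  [1]=0xb8

49 b8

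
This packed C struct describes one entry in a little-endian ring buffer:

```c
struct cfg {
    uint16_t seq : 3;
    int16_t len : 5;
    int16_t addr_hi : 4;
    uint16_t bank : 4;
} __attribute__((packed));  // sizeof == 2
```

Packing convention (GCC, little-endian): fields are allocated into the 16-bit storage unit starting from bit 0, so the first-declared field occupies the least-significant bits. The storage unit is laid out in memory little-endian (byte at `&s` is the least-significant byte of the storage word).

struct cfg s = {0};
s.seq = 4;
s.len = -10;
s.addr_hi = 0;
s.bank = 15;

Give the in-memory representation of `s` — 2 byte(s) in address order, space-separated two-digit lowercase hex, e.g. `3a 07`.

[0+:3] seq=4 & 0x7 = 0x4; word=0x0004
[3+:5] len=-10 & 0x1f = 0x16; word=0x00b4
[8+:4] addr_hi=0 & 0xf = 0x0; word=0x00b4
[12+:4] bank=15 & 0xf = 0xf; word=0xf0b4
word = 0xf0b4 → little-endian bytes:
  [0]=0xb4  [1]=0xf0

b4 f0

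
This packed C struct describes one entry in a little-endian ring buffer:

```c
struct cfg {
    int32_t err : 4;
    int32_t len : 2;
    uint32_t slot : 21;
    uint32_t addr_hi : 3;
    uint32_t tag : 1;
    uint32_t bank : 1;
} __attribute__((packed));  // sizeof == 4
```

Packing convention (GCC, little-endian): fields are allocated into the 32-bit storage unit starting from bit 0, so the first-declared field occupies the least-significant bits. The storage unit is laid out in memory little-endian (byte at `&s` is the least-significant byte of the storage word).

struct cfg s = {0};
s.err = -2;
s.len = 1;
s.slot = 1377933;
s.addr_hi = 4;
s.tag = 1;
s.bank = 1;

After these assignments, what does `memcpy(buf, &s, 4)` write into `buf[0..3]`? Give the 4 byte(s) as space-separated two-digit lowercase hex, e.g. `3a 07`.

err (4b) val=-2 bits=0xe at bit 0: 0x0000000e
len (2b) val=1 bits=0x1 at bit 4: 0x0000001e
slot (21b) val=1377933 bits=0x15068d at bit 6: 0x0541a35e
addr_hi (3b) val=4 bits=0x4 at bit 27: 0x2541a35e
tag (1b) val=1 bits=0x1 at bit 30: 0x6541a35e
bank (1b) val=1 bits=0x1 at bit 31: 0xe541a35e
word = 0xe541a35e → little-endian bytes:
  [0]=0x5e  [1]=0xa3  [2]=0x41  [3]=0xe5

5e a3 41 e5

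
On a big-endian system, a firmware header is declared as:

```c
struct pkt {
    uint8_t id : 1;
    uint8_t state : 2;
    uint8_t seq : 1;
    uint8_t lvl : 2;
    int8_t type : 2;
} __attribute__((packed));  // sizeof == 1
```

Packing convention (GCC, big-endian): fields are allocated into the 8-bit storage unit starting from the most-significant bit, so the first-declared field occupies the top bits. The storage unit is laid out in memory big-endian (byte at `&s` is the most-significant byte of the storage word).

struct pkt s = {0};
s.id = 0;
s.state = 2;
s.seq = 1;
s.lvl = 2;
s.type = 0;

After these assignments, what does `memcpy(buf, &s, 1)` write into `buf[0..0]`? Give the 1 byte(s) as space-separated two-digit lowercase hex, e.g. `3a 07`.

58

[7+:1] id=0 & 0x1 = 0x0; word=0x00
[5+:2] state=2 & 0x3 = 0x2; word=0x40
[4+:1] seq=1 & 0x1 = 0x1; word=0x50
[2+:2] lvl=2 & 0x3 = 0x2; word=0x58
[0+:2] type=0 & 0x3 = 0x0; word=0x58
word = 0x58 → big-endian bytes:
  [0]=0x58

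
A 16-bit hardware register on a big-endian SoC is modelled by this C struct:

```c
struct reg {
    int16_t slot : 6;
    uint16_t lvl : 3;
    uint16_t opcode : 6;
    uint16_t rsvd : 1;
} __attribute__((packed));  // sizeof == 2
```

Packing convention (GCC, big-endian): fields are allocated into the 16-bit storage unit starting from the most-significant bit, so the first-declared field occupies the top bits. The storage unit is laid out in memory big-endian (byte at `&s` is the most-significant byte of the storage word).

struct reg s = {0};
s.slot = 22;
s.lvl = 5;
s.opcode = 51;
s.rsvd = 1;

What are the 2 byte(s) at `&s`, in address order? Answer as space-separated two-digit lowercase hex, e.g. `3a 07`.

5a e7

[10+:6] slot=22 & 0x3f = 0x16; word=0x5800
[7+:3] lvl=5 & 0x7 = 0x5; word=0x5a80
[1+:6] opcode=51 & 0x3f = 0x33; word=0x5ae6
[0+:1] rsvd=1 & 0x1 = 0x1; word=0x5ae7
word = 0x5ae7 → big-endian bytes:
  [0]=0x5a  [1]=0xe7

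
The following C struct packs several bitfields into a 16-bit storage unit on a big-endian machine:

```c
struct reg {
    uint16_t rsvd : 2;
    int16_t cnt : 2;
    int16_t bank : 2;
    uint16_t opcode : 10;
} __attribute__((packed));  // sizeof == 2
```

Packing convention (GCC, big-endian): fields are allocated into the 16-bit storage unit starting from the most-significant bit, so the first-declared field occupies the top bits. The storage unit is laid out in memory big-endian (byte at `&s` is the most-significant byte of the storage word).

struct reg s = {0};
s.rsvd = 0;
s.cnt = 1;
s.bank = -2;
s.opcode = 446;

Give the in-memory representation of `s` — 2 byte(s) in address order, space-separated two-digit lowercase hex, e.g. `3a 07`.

19 be

rsvd (2b) val=0 bits=0x0 at bit 14: 0x0000
cnt (2b) val=1 bits=0x1 at bit 12: 0x1000
bank (2b) val=-2 bits=0x2 at bit 10: 0x1800
opcode (10b) val=446 bits=0x1be at bit 0: 0x19be
word = 0x19be → big-endian bytes:
  [0]=0x19  [1]=0xbe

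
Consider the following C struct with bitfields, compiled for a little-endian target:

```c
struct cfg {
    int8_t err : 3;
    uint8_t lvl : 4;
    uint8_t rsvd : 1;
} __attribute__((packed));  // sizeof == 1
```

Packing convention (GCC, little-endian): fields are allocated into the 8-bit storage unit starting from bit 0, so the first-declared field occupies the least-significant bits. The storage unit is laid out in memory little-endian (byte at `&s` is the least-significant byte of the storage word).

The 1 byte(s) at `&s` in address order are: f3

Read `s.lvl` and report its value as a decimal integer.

14

[0]=0xf3 (little-endian) → word 0xf3
err:3 @ bit 0 → (0xf3>>0)&0x7 = 0x3
lvl:4 @ bit 3 → (0xf3>>3)&0xf = 0xe  ←
rsvd:1 @ bit 7 → (0xf3>>7)&0x1 = 0x1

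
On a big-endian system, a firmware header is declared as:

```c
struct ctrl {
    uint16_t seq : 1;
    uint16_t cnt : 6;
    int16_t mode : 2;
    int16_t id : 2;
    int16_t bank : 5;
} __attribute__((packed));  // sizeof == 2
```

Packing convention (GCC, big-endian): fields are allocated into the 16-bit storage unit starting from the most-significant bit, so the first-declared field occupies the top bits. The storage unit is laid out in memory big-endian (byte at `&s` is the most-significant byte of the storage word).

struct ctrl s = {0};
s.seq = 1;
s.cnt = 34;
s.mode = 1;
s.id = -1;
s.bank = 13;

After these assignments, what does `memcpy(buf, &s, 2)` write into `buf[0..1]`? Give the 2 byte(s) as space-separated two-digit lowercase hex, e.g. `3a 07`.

c4 ed

seq (1b) val=1 bits=0x1 at bit 15: 0x8000
cnt (6b) val=34 bits=0x22 at bit 9: 0xc400
mode (2b) val=1 bits=0x1 at bit 7: 0xc480
id (2b) val=-1 bits=0x3 at bit 5: 0xc4e0
bank (5b) val=13 bits=0xd at bit 0: 0xc4ed
word = 0xc4ed → big-endian bytes:
  [0]=0xc4  [1]=0xed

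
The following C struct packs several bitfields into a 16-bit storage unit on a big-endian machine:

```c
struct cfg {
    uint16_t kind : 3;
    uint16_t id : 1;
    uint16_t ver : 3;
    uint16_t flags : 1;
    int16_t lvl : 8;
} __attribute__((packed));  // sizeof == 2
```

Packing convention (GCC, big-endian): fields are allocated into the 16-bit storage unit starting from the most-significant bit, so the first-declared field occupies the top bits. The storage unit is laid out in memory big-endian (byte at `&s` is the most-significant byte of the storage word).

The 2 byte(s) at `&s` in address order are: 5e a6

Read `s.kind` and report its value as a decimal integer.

[0]=0x5e [1]=0xa6 (big-endian) → word 0x5ea6
kind [13+:3] = (word>>13) & 0x7 = 2  ←
id [12+:1] = (word>>12) & 0x1 = 1
ver [9+:3] = (word>>9) & 0x7 = 7
flags [8+:1] = (word>>8) & 0x1 = 0
lvl [0+:8] = (word>>0) & 0xff = 166

2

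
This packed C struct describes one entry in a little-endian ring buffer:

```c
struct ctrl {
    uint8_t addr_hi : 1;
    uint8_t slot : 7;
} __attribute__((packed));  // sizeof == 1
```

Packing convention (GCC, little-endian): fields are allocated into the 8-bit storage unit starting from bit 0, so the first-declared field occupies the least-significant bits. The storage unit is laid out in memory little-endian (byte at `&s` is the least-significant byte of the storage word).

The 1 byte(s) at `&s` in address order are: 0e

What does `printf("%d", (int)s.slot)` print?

[0]=0x0e (little-endian) → word 0x0e
addr_hi [0+:1] = (word>>0) & 0x1 = 0
slot [1+:7] = (word>>1) & 0x7f = 7  ←

7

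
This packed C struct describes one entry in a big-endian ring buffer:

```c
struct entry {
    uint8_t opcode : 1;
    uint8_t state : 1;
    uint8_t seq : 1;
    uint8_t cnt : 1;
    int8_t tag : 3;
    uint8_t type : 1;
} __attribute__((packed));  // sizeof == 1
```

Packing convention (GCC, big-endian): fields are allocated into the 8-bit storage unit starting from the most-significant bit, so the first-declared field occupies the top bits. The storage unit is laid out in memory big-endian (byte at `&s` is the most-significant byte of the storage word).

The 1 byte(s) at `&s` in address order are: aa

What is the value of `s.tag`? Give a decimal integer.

[0]=0xaa (big-endian) → word 0xaa
opcode [7+:1] = (word>>7) & 0x1 = 1
state [6+:1] = (word>>6) & 0x1 = 0
seq [5+:1] = (word>>5) & 0x1 = 1
cnt [4+:1] = (word>>4) & 0x1 = 0
tag [1+:3] = (word>>1) & 0x7 = 5  ←
type [0+:1] = (word>>0) & 0x1 = 0
tag signed 3b, MSB=1: 5 - 8 = -3

-3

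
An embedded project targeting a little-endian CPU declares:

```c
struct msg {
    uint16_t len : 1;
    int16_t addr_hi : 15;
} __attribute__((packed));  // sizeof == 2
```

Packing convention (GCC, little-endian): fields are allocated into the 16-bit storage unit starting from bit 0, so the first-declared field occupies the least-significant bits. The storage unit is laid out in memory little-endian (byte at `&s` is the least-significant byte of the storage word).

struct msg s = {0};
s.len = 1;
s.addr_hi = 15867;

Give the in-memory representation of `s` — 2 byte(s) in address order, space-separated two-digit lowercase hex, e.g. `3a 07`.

f7 7b

len (1b) val=1 bits=0x1 at bit 0: 0x0001
addr_hi (15b) val=15867 bits=0x3dfb at bit 1: 0x7bf7
word = 0x7bf7 → little-endian bytes:
  [0]=0xf7  [1]=0x7b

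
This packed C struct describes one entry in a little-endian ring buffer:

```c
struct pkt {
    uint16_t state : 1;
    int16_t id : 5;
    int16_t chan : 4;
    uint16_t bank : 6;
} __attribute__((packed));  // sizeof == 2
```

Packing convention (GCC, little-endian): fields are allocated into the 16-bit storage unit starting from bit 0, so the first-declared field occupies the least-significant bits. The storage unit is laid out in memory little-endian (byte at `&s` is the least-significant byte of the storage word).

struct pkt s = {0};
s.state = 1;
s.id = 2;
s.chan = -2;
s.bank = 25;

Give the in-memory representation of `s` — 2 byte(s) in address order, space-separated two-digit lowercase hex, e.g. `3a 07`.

[0+:1] state=1 & 0x1 = 0x1; word=0x0001
[1+:5] id=2 & 0x1f = 0x2; word=0x0005
[6+:4] chan=-2 & 0xf = 0xe; word=0x0385
[10+:6] bank=25 & 0x3f = 0x19; word=0x6785
word = 0x6785 → little-endian bytes:
  [0]=0x85  [1]=0x67

85 67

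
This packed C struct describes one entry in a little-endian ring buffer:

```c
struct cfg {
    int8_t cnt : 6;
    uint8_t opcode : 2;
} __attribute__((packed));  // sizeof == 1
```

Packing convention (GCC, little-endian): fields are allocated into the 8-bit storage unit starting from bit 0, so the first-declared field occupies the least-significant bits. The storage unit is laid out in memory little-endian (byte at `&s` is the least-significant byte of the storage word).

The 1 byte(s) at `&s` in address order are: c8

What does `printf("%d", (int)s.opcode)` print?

[0]=0xc8 (little-endian) → word 0xc8
cnt [0+:6] = (word>>0) & 0x3f = 8
opcode [6+:2] = (word>>6) & 0x3 = 3  ←

3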